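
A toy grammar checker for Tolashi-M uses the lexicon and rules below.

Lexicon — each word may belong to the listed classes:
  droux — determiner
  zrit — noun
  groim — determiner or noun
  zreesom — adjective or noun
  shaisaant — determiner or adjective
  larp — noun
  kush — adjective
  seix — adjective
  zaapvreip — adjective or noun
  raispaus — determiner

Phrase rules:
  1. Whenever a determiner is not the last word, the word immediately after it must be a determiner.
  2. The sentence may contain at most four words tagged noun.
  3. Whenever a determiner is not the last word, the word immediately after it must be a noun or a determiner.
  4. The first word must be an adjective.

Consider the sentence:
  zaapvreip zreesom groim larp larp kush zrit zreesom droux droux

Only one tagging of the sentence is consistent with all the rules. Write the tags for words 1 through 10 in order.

adjective adjective noun noun noun adjective noun adjective determiner determiner

Candidates per position — 1:zaapvreip {adjective,noun}; 2:zreesom {adjective,noun}; 3:groim {determiner,noun}; 4:larp {noun}; 5:larp {noun}; 6:kush {adjective}; 7:zrit {noun}; 8:zreesom {adjective,noun}; 9:droux {determiner}; 10:droux {determiner}.
Position 1: noun is ruled out by rule 4; that leaves adjective.
Position 3: determiner is ruled out by rule 1; that leaves noun.
Position 8: noun is ruled out by rule 2; that leaves adjective.
Position 2: noun is ruled out by rule 2; that leaves adjective.
So the tagging must be: adjective adjective noun noun noun adjective noun adjective determiner determiner.
Rule-by-rule: rule 1 ✓; rule 2 ✓; rule 3 ✓; rule 4 ✓.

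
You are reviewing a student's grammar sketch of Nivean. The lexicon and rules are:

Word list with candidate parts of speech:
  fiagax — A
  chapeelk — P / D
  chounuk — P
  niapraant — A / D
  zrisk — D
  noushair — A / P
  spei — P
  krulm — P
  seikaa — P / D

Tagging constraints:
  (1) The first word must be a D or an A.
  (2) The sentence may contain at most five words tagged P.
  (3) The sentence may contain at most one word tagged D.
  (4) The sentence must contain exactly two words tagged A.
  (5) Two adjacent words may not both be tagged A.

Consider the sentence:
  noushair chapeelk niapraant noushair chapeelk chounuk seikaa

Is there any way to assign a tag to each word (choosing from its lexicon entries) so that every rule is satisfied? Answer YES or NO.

YES

Candidates per position — 1:noushair {A,P}; 2:chapeelk {P,D}; 3:niapraant {A,D}; 4:noushair {A,P}; 5:chapeelk {P,D}; 6:chounuk {P}; 7:seikaa {P,D}.
One satisfying assignment: A P A P P P D.
Check: rule 1 ✓; rule 2 ✓; rule 3 ✓; rule 4 ✓; rule 5 ✓.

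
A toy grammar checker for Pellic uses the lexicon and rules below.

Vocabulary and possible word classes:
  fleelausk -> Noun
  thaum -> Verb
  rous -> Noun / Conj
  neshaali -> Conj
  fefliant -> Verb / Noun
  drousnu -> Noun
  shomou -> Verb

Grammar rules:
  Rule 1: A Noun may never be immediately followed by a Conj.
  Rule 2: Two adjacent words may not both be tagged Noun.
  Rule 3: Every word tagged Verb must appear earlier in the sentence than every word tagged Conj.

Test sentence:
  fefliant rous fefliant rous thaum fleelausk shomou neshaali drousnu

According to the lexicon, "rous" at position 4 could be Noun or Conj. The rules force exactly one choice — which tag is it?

Noun

Candidates per position — 1:fefliant {Verb,Noun}; 2:rous {Noun,Conj}; 3:fefliant {Verb,Noun}; 4:rous {Noun,Conj}; 5:thaum {Verb}; 6:fleelausk {Noun}; 7:shomou {Verb}; 8:neshaali {Conj}; 9:drousnu {Noun}.
At position 2, choosing Conj makes rule 3 impossible to satisfy; hence Noun.
At position 3, choosing Noun makes rule 2 impossible to satisfy; hence Verb.
At position 4, choosing Conj makes rule 3 impossible to satisfy; hence Noun.
At position 1, choosing Noun makes rule 2 impossible to satisfy; hence Verb.
So the tagging must be: Verb Noun Verb Noun Verb Noun Verb Conj Noun.
Rule-by-rule: rule 1 ok; rule 2 ok; rule 3 ok.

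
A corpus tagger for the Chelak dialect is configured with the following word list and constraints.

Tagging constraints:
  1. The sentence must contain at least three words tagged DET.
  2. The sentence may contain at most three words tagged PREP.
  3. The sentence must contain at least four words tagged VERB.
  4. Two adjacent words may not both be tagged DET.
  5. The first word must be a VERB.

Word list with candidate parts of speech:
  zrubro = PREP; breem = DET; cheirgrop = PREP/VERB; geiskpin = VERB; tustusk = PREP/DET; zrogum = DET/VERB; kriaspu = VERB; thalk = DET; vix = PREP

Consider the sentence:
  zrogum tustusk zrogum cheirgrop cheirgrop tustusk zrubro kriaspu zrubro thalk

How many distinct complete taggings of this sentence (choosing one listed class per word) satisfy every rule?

4

Candidates per position — 1:zrogum {DET,VERB}; 2:tustusk {PREP,DET}; 3:zrogum {DET,VERB}; 4:cheirgrop {PREP,VERB}; 5:cheirgrop {PREP,VERB}; 6:tustusk {PREP,DET}; 7:zrubro {PREP}; 8:kriaspu {VERB}; 9:zrubro {PREP}; 10:thalk {DET}.
There are 64 candidate sequences in total.
The sequences that satisfy every rule: VERB PREP DET VERB VERB DET PREP VERB PREP DET; VERB DET VERB PREP VERB DET PREP VERB PREP DET; VERB DET VERB VERB PREP DET PREP VERB PREP DET; VERB DET VERB VERB VERB DET PREP VERB PREP DET.
Count = 4.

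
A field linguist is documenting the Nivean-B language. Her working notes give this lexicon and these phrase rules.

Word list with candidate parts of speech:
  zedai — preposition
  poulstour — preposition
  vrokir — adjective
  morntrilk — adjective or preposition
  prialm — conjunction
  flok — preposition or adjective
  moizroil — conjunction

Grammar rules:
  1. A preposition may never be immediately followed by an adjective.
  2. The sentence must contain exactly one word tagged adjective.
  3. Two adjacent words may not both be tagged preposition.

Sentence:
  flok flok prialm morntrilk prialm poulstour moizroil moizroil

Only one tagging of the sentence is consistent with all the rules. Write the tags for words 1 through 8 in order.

adjective preposition conjunction preposition conjunction preposition conjunction conjunction

Candidates per position — 1:flok {preposition,adjective}; 2:flok {preposition,adjective}; 3:prialm {conjunction}; 4:morntrilk {adjective,preposition}; 5:prialm {conjunction}; 6:poulstour {preposition}; 7:moizroil {conjunction}; 8:moizroil {conjunction}.
The remaining ambiguous positions (1, 2, 4) are resolved jointly — only one combination satisfies every rule.
So the tagging must be: adjective preposition conjunction preposition conjunction preposition conjunction conjunction.
Verifying each rule — rule 1 ✓; rule 2 ✓; rule 3 ✓.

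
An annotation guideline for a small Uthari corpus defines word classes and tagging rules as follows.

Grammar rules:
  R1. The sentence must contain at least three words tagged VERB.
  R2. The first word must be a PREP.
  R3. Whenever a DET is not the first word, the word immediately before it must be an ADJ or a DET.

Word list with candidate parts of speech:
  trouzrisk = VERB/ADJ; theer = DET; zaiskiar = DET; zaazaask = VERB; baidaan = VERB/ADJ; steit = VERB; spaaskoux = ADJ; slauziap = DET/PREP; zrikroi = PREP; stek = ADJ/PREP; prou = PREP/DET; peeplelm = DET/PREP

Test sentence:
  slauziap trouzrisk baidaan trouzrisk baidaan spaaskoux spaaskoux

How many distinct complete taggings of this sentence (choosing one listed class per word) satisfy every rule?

5

Candidates per position — 1:slauziap {DET,PREP}; 2:trouzrisk {VERB,ADJ}; 3:baidaan {VERB,ADJ}; 4:trouzrisk {VERB,ADJ}; 5:baidaan {VERB,ADJ}; 6:spaaskoux {ADJ}; 7:spaaskoux {ADJ}.
There are 32 candidate sequences in total.
The sequences that satisfy every rule: PREP VERB VERB VERB VERB ADJ ADJ; PREP VERB VERB VERB ADJ ADJ ADJ; PREP VERB VERB ADJ VERB ADJ ADJ; PREP VERB ADJ VERB VERB ADJ ADJ; PREP ADJ VERB VERB VERB ADJ ADJ.
Count = 5.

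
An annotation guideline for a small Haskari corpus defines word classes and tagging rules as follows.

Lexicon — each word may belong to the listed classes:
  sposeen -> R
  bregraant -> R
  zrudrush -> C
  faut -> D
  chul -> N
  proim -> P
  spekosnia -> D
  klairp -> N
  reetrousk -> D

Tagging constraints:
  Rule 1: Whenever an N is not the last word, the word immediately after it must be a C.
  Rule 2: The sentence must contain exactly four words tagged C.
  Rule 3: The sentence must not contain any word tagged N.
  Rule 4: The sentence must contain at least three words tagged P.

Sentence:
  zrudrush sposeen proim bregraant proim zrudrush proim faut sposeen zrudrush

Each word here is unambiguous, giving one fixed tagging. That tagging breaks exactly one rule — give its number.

Fixed tagging: C R P R P C P D R C.
Checking each rule: R1 ok, R2 fails, R3 ok, R4 ok.
Only rule 2 fails.

2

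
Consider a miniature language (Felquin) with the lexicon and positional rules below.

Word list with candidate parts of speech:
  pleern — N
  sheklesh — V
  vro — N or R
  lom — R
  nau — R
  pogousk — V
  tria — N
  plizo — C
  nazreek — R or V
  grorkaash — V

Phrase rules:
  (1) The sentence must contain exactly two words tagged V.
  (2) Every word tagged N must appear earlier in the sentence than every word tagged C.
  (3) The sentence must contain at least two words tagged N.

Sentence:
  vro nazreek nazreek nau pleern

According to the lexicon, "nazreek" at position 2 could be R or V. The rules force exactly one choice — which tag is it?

V

Candidates per position — 1:vro {N,R}; 2:nazreek {R,V}; 3:nazreek {R,V}; 4:nau {R}; 5:pleern {N}.
If word 1 were R, no tagging could satisfy rule 3; so word 1 is N.
If word 2 were R, no tagging could satisfy rule 1; so word 2 is V.
If word 3 were R, no tagging could satisfy rule 1; so word 3 is V.
That leaves exactly one tagging: N V V R N.
Check: rule 1 ✓; rule 2 ✓; rule 3 ✓.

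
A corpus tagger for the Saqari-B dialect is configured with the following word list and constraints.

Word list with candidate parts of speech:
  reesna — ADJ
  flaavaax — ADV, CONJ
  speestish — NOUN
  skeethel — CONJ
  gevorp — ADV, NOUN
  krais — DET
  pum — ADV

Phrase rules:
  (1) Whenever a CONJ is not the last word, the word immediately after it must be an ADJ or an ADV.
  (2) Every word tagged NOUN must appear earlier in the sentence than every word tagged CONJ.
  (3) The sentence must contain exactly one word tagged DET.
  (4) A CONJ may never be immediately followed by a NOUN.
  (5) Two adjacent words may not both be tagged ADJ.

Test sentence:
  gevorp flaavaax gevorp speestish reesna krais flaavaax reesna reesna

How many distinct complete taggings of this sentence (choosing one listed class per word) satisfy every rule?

0

Candidates per position — 1:gevorp {ADV,NOUN}; 2:flaavaax {ADV,CONJ}; 3:gevorp {ADV,NOUN}; 4:speestish {NOUN}; 5:reesna {ADJ}; 6:krais {DET}; 7:flaavaax {ADV,CONJ}; 8:reesna {ADJ}; 9:reesna {ADJ}.
There are 16 candidate sequences in total.
Rule 5 cannot be satisfied by any choice of tags from the lexicon.
So there is no consistent tagging.
Count = 0.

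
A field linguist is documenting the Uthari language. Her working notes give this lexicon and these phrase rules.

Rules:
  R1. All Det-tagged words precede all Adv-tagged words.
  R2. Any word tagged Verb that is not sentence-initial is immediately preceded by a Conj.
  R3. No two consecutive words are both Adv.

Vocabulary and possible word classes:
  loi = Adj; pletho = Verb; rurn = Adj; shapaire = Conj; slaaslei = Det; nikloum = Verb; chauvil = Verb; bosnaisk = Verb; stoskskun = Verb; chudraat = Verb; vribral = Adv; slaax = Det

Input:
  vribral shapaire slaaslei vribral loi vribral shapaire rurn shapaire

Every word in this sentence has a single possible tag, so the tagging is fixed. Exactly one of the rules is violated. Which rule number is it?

Fixed tagging: Adv Conj Det Adv Adj Adv Conj Adj Conj.
Rule check: R1 violated, R2 holds, R3 holds.
Only rule 1 fails.

1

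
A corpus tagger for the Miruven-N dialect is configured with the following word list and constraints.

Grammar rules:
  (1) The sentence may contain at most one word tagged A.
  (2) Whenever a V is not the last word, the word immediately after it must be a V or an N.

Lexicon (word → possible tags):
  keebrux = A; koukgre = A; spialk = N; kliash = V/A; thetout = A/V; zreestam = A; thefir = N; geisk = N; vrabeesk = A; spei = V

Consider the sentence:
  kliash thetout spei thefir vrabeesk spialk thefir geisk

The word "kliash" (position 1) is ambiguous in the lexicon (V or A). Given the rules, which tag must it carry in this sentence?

Candidates per position — 1:kliash {V,A}; 2:thetout {A,V}; 3:spei {V}; 4:thefir {N}; 5:vrabeesk {A}; 6:spialk {N}; 7:thefir {N}; 8:geisk {N}.
Position 1: tagging it A would leave rule 1 unsatisfiable, so it must be V.
Position 2: tagging it A would leave rule 1 unsatisfiable, so it must be V.
The only consistent sequence is: V V V N A N N N.
Verifying each rule — rule 1 ok; rule 2 ok.

V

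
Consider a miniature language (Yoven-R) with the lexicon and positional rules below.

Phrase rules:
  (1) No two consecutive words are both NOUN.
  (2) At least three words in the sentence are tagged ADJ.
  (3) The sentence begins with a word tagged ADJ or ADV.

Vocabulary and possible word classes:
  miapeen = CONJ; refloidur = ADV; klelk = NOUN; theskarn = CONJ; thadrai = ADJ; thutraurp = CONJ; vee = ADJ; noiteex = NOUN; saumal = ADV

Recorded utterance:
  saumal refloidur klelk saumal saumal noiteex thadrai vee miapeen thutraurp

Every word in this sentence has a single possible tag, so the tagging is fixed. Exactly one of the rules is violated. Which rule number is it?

2

Fixed tagging: ADV ADV NOUN ADV ADV NOUN ADJ ADJ CONJ CONJ.
Checking each rule: R1 pass, R2 fail, R3 pass.
Only rule 2 fails.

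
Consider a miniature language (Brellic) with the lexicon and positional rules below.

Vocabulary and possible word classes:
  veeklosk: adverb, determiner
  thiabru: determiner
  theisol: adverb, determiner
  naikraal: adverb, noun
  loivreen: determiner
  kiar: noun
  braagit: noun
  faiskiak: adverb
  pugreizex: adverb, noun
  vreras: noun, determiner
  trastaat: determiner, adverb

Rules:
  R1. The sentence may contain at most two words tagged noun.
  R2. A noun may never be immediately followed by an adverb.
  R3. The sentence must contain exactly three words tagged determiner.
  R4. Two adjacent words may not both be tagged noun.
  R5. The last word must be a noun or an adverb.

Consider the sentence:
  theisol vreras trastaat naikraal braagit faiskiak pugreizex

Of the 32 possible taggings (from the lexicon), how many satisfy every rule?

Candidates per position — 1:theisol {adverb,determiner}; 2:vreras {noun,determiner}; 3:trastaat {determiner,adverb}; 4:naikraal {adverb,noun}; 5:braagit {noun}; 6:faiskiak {adverb}; 7:pugreizex {adverb,noun}.
There are 32 candidate sequences in total.
Rule 2 cannot be satisfied by any choice of tags from the lexicon.
So there is no consistent tagging.
Count = 0.

0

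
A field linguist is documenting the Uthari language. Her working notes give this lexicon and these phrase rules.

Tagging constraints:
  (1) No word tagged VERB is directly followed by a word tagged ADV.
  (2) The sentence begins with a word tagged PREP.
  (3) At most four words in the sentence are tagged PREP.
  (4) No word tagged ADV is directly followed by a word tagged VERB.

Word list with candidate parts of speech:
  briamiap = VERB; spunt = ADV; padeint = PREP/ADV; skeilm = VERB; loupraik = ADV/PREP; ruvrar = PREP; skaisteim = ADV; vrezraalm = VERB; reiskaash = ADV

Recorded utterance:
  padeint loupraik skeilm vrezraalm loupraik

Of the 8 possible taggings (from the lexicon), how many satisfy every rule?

Candidates per position — 1:padeint {PREP,ADV}; 2:loupraik {ADV,PREP}; 3:skeilm {VERB}; 4:vrezraalm {VERB}; 5:loupraik {ADV,PREP}.
There are 8 candidate sequences in total.
The sequences that satisfy every rule: PREP PREP VERB VERB PREP.
Count = 1.

1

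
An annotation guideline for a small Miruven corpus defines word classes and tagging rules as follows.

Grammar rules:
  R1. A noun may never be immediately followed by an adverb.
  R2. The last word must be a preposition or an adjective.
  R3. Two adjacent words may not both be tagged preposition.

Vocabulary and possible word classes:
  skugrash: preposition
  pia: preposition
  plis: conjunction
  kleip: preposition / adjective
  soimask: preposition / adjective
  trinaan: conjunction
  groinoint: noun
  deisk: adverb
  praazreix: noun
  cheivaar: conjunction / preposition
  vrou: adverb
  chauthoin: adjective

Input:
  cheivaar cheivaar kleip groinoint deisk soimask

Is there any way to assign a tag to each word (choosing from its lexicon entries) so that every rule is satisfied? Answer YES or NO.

NO

Candidates per position — 1:cheivaar {conjunction,preposition}; 2:cheivaar {conjunction,preposition}; 3:kleip {preposition,adjective}; 4:groinoint {noun}; 5:deisk {adverb}; 6:soimask {preposition,adjective}.
Rule 1 cannot be satisfied by any choice of tags from the lexicon.
So there is no consistent tagging.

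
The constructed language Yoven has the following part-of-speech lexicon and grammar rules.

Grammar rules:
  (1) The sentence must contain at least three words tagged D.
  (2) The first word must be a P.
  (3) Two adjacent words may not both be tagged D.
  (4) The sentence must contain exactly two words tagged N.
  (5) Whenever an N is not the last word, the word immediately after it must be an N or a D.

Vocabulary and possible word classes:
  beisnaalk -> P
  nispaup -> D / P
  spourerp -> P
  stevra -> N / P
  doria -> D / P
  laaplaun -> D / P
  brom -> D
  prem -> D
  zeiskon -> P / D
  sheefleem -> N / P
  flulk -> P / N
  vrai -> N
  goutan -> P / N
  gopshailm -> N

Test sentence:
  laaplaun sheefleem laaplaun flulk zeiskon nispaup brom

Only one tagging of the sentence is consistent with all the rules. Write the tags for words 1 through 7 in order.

P N D N D P D

Candidates per position — 1:laaplaun {D,P}; 2:sheefleem {N,P}; 3:laaplaun {D,P}; 4:flulk {P,N}; 5:zeiskon {P,D}; 6:nispaup {D,P}; 7:brom {D}.
Position 1: D is ruled out by rule 2; that leaves P.
Position 2: P is ruled out by rule 4; that leaves N.
Position 3: P is ruled out by rule 5; that leaves D.
Position 4: P is ruled out by rule 4; that leaves N.
Position 5: P is ruled out by rule 5; that leaves D.
Position 6: D is ruled out by rule 3; that leaves P.
The only consistent sequence is: P N D N D P D.
Verifying each rule — rule 1 holds; rule 2 holds; rule 3 holds; rule 4 holds; rule 5 holds.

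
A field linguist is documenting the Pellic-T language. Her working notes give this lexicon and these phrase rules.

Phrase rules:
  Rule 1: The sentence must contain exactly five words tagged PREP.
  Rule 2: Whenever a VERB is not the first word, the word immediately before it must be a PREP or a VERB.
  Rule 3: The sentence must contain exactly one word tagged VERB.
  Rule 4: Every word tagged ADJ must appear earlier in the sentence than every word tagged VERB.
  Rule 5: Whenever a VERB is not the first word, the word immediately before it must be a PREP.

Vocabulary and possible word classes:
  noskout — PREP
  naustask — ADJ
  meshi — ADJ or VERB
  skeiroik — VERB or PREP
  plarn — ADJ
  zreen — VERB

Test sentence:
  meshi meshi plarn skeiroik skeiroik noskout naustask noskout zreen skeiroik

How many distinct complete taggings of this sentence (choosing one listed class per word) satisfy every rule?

Candidates per position — 1:meshi {ADJ,VERB}; 2:meshi {ADJ,VERB}; 3:plarn {ADJ}; 4:skeiroik {VERB,PREP}; 5:skeiroik {VERB,PREP}; 6:noskout {PREP}; 7:naustask {ADJ}; 8:noskout {PREP}; 9:zreen {VERB}; 10:skeiroik {VERB,PREP}.
There are 32 candidate sequences in total.
The sequences that satisfy every rule: ADJ ADJ ADJ PREP PREP PREP ADJ PREP VERB PREP.
Count = 1.

1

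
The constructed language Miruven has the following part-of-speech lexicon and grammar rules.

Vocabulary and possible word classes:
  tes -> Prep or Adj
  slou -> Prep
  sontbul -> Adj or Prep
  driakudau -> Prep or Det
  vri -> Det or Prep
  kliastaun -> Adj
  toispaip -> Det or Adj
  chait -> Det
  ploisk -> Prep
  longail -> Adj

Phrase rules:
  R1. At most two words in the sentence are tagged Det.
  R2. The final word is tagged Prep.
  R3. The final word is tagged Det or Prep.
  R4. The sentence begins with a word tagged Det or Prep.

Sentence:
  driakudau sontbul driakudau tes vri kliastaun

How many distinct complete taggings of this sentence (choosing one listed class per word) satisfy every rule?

0

Candidates per position — 1:driakudau {Prep,Det}; 2:sontbul {Adj,Prep}; 3:driakudau {Prep,Det}; 4:tes {Prep,Adj}; 5:vri {Det,Prep}; 6:kliastaun {Adj}.
There are 32 candidate sequences in total.
Rule 2 cannot be satisfied by any choice of tags from the lexicon.
So there is no consistent tagging.
Count = 0.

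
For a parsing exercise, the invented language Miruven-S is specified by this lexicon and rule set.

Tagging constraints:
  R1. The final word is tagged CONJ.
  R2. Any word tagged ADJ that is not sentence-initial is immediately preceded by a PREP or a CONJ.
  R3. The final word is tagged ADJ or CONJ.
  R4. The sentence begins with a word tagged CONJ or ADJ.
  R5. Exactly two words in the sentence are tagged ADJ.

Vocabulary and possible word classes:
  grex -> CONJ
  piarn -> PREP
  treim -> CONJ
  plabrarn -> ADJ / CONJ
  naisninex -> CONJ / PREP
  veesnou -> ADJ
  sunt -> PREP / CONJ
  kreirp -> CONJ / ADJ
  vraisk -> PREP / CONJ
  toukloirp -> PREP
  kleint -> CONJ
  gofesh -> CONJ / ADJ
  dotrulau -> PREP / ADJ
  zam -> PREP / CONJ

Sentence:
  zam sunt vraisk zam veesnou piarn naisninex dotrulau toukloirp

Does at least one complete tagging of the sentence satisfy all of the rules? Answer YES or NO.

NO

Candidates per position — 1:zam {PREP,CONJ}; 2:sunt {PREP,CONJ}; 3:vraisk {PREP,CONJ}; 4:zam {PREP,CONJ}; 5:veesnou {ADJ}; 6:piarn {PREP}; 7:naisninex {CONJ,PREP}; 8:dotrulau {PREP,ADJ}; 9:toukloirp {PREP}.
Rule 1 cannot be satisfied by any choice of tags from the lexicon.
So there is no consistent tagging.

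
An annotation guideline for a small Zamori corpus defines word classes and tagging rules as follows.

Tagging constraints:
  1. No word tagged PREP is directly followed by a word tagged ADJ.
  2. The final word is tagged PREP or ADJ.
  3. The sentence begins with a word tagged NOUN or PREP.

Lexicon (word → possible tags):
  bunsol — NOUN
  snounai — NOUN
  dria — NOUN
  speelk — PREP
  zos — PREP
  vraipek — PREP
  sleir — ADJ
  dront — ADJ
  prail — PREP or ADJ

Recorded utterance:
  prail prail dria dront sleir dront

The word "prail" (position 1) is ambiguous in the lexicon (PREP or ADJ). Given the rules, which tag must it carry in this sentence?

PREP

Candidates per position — 1:prail {PREP,ADJ}; 2:prail {PREP,ADJ}; 3:dria {NOUN}; 4:dront {ADJ}; 5:sleir {ADJ}; 6:dront {ADJ}.
Word 1 cannot be ADJ — rule 3 would then fail for every completion. It is PREP.
Word 2 cannot be ADJ — rule 1 would then fail for every completion. It is PREP.
The only consistent sequence is: PREP PREP NOUN ADJ ADJ ADJ.
Checking: rule 1 satisfied; rule 2 satisfied; rule 3 satisfied.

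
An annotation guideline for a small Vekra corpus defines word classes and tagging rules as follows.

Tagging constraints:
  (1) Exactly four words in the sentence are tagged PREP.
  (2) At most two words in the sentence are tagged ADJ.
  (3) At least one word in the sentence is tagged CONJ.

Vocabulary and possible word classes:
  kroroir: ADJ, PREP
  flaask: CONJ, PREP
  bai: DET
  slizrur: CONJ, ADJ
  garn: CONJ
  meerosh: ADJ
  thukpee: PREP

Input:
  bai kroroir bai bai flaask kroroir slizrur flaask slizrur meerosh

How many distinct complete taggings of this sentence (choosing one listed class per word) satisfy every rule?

3

Candidates per position — 1:bai {DET}; 2:kroroir {ADJ,PREP}; 3:bai {DET}; 4:bai {DET}; 5:flaask {CONJ,PREP}; 6:kroroir {ADJ,PREP}; 7:slizrur {CONJ,ADJ}; 8:flaask {CONJ,PREP}; 9:slizrur {CONJ,ADJ}; 10:meerosh {ADJ}.
There are 64 candidate sequences in total.
The sequences that satisfy every rule: DET PREP DET DET PREP PREP CONJ PREP CONJ ADJ; DET PREP DET DET PREP PREP CONJ PREP ADJ ADJ; DET PREP DET DET PREP PREP ADJ PREP CONJ ADJ.
Count = 3.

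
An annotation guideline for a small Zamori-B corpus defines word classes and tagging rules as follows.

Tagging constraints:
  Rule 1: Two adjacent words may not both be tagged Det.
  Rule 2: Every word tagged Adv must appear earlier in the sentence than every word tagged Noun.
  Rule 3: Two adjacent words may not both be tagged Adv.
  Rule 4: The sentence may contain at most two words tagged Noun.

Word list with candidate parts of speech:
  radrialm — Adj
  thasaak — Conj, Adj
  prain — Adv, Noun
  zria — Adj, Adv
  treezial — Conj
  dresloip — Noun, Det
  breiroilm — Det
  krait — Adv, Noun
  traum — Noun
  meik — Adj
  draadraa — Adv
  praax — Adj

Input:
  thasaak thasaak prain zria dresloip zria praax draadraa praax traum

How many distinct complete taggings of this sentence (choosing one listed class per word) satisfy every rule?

8

Candidates per position — 1:thasaak {Conj,Adj}; 2:thasaak {Conj,Adj}; 3:prain {Adv,Noun}; 4:zria {Adj,Adv}; 5:dresloip {Noun,Det}; 6:zria {Adj,Adv}; 7:praax {Adj}; 8:draadraa {Adv}; 9:praax {Adj}; 10:traum {Noun}.
There are 64 candidate sequences in total.
Checking each against the rules leaves 8 sequences.
Count = 8.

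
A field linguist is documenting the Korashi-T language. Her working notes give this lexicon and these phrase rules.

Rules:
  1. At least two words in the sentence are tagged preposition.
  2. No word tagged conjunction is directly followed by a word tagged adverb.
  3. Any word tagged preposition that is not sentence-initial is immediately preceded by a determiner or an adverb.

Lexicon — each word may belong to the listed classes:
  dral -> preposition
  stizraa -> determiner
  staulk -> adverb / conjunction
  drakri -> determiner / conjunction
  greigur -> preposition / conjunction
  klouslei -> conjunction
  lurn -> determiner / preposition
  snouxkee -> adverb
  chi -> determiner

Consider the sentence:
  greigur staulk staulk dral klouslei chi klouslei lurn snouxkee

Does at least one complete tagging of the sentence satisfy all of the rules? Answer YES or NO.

Candidates per position — 1:greigur {preposition,conjunction}; 2:staulk {adverb,conjunction}; 3:staulk {adverb,conjunction}; 4:dral {preposition}; 5:klouslei {conjunction}; 6:chi {determiner}; 7:klouslei {conjunction}; 8:lurn {determiner,preposition}; 9:snouxkee {adverb}.
One satisfying assignment: preposition adverb adverb preposition conjunction determiner conjunction determiner adverb.
Verifying each rule — rule 1 ok; rule 2 ok; rule 3 ok.

YES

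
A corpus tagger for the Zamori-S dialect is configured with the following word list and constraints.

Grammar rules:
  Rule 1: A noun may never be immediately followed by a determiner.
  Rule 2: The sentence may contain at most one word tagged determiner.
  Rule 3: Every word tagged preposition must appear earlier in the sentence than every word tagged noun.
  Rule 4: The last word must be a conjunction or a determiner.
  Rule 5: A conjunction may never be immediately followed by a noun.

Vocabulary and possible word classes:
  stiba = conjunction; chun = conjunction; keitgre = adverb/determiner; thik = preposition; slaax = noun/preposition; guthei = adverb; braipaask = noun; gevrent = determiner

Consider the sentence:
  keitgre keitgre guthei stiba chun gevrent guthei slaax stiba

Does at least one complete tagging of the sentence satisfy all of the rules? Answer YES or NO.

Candidates per position — 1:keitgre {adverb,determiner}; 2:keitgre {adverb,determiner}; 3:guthei {adverb}; 4:stiba {conjunction}; 5:chun {conjunction}; 6:gevrent {determiner}; 7:guthei {adverb}; 8:slaax {noun,preposition}; 9:stiba {conjunction}.
One satisfying assignment: adverb adverb adverb conjunction conjunction determiner adverb preposition conjunction.
Check: rule 1 ok; rule 2 ok; rule 3 ok; rule 4 ok; rule 5 ok.

YES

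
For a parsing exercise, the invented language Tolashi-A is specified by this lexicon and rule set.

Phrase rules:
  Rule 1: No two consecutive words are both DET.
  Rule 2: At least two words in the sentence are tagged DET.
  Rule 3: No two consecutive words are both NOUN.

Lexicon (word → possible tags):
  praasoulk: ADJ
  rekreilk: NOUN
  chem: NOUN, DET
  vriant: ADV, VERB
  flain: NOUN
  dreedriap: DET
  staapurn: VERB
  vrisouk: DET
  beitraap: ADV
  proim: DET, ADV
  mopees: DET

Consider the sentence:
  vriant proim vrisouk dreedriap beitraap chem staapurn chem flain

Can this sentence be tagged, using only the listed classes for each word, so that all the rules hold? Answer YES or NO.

NO

Candidates per position — 1:vriant {ADV,VERB}; 2:proim {DET,ADV}; 3:vrisouk {DET}; 4:dreedriap {DET}; 5:beitraap {ADV}; 6:chem {NOUN,DET}; 7:staapurn {VERB}; 8:chem {NOUN,DET}; 9:flain {NOUN}.
Rule 1 cannot be satisfied by any choice of tags from the lexicon.
So there is no consistent tagging.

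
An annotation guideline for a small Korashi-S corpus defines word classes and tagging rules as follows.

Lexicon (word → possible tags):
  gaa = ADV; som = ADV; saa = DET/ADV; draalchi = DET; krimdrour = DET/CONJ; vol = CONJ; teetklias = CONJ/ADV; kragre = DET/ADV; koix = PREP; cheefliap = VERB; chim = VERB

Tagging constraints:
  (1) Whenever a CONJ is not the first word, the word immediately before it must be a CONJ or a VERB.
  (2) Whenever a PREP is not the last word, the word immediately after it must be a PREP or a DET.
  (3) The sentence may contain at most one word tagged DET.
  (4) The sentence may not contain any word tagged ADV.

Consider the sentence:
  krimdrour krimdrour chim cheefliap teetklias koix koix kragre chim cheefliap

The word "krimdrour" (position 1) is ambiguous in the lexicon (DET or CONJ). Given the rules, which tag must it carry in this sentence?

CONJ

Candidates per position — 1:krimdrour {DET,CONJ}; 2:krimdrour {DET,CONJ}; 3:chim {VERB}; 4:cheefliap {VERB}; 5:teetklias {CONJ,ADV}; 6:koix {PREP}; 7:koix {PREP}; 8:kragre {DET,ADV}; 9:chim {VERB}; 10:cheefliap {VERB}.
Position 5: tagging it ADV would leave rule 4 unsatisfiable, so it must be CONJ.
Position 8: tagging it ADV would leave rule 2 unsatisfiable, so it must be DET.
Position 1: tagging it DET would leave rule 3 unsatisfiable, so it must be CONJ.
Position 2: tagging it DET would leave rule 3 unsatisfiable, so it must be CONJ.
The only consistent sequence is: CONJ CONJ VERB VERB CONJ PREP PREP DET VERB VERB.
Rule-by-rule: rule 1 ✓; rule 2 ✓; rule 3 ✓; rule 4 ✓.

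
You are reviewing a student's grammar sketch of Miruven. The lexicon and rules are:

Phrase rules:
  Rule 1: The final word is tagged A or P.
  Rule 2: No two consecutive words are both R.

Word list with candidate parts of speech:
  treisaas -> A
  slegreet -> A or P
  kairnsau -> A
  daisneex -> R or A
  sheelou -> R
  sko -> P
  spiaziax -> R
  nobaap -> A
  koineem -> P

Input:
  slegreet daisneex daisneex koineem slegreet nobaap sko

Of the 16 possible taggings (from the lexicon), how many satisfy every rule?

Candidates per position — 1:slegreet {A,P}; 2:daisneex {R,A}; 3:daisneex {R,A}; 4:koineem {P}; 5:slegreet {A,P}; 6:nobaap {A}; 7:sko {P}.
There are 16 candidate sequences in total.
Checking each against the rules leaves 12 sequences.
Count = 12.

12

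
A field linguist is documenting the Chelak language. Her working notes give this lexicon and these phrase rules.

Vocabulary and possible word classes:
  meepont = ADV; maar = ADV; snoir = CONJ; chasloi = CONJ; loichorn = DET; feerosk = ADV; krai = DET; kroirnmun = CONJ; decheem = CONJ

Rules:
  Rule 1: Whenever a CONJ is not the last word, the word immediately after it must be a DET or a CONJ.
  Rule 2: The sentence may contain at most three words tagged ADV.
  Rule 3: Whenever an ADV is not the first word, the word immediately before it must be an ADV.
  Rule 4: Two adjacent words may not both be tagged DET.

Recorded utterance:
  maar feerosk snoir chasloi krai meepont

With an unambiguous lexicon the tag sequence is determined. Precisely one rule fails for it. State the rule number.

Fixed tagging: ADV ADV CONJ CONJ DET ADV.
Rule check: R1 ✓, R2 ✓, R3 ✗, R4 ✓.
Only rule 3 fails.

3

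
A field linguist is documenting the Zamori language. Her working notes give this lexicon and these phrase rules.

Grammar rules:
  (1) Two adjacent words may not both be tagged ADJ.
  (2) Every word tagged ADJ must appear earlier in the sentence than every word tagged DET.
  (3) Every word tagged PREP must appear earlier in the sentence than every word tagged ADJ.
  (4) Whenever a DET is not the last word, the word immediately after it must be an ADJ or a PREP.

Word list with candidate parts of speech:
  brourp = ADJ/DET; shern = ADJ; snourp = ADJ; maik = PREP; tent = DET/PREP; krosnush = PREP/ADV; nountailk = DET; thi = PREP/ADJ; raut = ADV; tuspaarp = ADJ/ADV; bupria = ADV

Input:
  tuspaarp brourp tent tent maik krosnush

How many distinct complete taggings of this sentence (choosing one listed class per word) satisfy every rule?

Candidates per position — 1:tuspaarp {ADJ,ADV}; 2:brourp {ADJ,DET}; 3:tent {DET,PREP}; 4:tent {DET,PREP}; 5:maik {PREP}; 6:krosnush {PREP,ADV}.
There are 32 candidate sequences in total.
The sequences that satisfy every rule: ADV DET PREP DET PREP PREP; ADV DET PREP DET PREP ADV; ADV DET PREP PREP PREP PREP; ADV DET PREP PREP PREP ADV.
Count = 4.

4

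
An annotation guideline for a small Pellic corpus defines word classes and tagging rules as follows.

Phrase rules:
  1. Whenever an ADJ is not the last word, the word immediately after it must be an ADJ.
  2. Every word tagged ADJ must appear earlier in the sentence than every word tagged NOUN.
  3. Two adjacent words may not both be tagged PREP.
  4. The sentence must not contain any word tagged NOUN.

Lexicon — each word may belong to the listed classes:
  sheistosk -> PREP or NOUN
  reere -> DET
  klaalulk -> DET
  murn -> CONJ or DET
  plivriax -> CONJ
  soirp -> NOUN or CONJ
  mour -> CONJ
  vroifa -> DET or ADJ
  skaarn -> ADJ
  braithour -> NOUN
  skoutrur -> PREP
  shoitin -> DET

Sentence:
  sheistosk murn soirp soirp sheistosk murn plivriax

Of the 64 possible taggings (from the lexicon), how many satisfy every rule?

Candidates per position — 1:sheistosk {PREP,NOUN}; 2:murn {CONJ,DET}; 3:soirp {NOUN,CONJ}; 4:soirp {NOUN,CONJ}; 5:sheistosk {PREP,NOUN}; 6:murn {CONJ,DET}; 7:plivriax {CONJ}.
There are 64 candidate sequences in total.
The sequences that satisfy every rule: PREP CONJ CONJ CONJ PREP CONJ CONJ; PREP CONJ CONJ CONJ PREP DET CONJ; PREP DET CONJ CONJ PREP CONJ CONJ; PREP DET CONJ CONJ PREP DET CONJ.
Count = 4.

4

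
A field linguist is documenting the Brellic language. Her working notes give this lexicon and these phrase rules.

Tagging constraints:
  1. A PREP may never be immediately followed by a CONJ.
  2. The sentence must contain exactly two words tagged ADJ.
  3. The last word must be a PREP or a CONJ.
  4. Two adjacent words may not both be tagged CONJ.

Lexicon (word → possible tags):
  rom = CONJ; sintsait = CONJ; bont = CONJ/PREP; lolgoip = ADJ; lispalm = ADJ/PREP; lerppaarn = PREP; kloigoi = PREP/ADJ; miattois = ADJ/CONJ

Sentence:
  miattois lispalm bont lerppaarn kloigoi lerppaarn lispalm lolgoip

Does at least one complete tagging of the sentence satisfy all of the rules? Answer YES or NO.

Candidates per position — 1:miattois {ADJ,CONJ}; 2:lispalm {ADJ,PREP}; 3:bont {CONJ,PREP}; 4:lerppaarn {PREP}; 5:kloigoi {PREP,ADJ}; 6:lerppaarn {PREP}; 7:lispalm {ADJ,PREP}; 8:lolgoip {ADJ}.
Rule 3 cannot be satisfied by any choice of tags from the lexicon.
So there is no consistent tagging.

NO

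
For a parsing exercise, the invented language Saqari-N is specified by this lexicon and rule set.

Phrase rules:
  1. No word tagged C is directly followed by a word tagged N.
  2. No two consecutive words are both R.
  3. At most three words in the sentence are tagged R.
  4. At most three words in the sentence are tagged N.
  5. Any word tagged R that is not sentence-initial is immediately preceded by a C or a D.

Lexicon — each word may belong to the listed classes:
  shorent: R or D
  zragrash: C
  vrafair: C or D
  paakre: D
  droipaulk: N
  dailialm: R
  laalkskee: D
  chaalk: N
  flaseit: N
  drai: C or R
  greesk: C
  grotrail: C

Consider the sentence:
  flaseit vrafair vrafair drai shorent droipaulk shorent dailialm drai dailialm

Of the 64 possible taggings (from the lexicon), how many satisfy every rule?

12

Candidates per position — 1:flaseit {N}; 2:vrafair {C,D}; 3:vrafair {C,D}; 4:drai {C,R}; 5:shorent {R,D}; 6:droipaulk {N}; 7:shorent {R,D}; 8:dailialm {R}; 9:drai {C,R}; 10:dailialm {R}.
There are 64 candidate sequences in total.
Checking each against the rules leaves 12 sequences.
Count = 12.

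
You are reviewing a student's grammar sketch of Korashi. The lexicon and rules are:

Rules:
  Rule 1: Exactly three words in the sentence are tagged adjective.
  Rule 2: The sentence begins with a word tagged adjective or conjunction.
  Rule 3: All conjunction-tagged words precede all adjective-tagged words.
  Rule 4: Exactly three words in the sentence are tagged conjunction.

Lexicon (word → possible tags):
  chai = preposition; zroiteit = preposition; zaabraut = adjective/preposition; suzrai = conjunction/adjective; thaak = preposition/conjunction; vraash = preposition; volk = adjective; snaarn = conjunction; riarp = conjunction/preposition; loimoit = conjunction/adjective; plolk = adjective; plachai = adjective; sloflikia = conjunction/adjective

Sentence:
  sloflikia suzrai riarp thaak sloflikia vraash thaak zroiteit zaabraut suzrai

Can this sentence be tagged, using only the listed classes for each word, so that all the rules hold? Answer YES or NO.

Candidates per position — 1:sloflikia {conjunction,adjective}; 2:suzrai {conjunction,adjective}; 3:riarp {conjunction,preposition}; 4:thaak {preposition,conjunction}; 5:sloflikia {conjunction,adjective}; 6:vraash {preposition}; 7:thaak {preposition,conjunction}; 8:zroiteit {preposition}; 9:zaabraut {adjective,preposition}; 10:suzrai {conjunction,adjective}.
One satisfying assignment: conjunction conjunction preposition conjunction adjective preposition preposition preposition adjective adjective.
Check: rule 1 holds; rule 2 holds; rule 3 holds; rule 4 holds.

YES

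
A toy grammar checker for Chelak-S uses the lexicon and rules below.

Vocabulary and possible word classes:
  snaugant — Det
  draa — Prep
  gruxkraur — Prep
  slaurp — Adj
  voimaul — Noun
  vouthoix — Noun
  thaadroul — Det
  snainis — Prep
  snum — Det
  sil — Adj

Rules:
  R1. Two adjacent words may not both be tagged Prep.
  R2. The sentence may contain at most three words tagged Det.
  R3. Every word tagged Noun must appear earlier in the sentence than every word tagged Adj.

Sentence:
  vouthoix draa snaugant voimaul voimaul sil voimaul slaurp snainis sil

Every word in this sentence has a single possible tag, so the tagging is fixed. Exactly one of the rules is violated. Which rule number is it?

Fixed tagging: Noun Prep Det Noun Noun Adj Noun Adj Prep Adj.
Checking each rule: R1 ok, R2 ok, R3 fails.
Only rule 3 fails.

3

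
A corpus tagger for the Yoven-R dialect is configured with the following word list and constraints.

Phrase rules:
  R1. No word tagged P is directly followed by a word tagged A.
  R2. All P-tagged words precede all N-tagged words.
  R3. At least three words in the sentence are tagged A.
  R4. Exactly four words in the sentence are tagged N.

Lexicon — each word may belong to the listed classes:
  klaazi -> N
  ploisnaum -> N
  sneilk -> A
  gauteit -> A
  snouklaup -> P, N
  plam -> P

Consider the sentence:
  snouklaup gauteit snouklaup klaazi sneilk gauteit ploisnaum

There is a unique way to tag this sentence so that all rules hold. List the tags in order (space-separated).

N A N N A A N

Candidates per position — 1:snouklaup {P,N}; 2:gauteit {A}; 3:snouklaup {P,N}; 4:klaazi {N}; 5:sneilk {A}; 6:gauteit {A}; 7:ploisnaum {N}.
Word 1 cannot be P — rule 1 would then fail for every completion. It is N.
Word 3 cannot be P — rule 2 would then fail for every completion. It is N.
The only consistent sequence is: N A N N A A N.
Check: rule 1 holds; rule 2 holds; rule 3 holds; rule 4 holds.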